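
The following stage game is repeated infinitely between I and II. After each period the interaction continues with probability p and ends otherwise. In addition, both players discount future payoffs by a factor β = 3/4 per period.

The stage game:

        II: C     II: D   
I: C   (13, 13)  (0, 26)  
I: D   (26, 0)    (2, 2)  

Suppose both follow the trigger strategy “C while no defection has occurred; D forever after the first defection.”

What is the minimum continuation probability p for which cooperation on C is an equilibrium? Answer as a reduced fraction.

With continuation probability p and discount β, the effective per-period discount factor is βp.
Grim-trigger IC: βp ≥ (26−13)/(26−2) = 13/24.
So p ≥ (13/24)/(3/4) = 13/18.

13/18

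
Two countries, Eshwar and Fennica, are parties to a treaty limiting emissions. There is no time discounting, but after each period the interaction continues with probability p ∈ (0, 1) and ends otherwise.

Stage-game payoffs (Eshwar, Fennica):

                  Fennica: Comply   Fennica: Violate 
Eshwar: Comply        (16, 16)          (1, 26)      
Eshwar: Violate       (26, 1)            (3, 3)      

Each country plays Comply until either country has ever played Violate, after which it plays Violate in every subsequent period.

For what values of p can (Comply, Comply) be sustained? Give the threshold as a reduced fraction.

Expected cooperation value is 16 + p·16 + p²·16 + … = 16/(1−p); deviation gives 26 + p·3/(1−p).
16 ≥ 26(1−p) + 3p ⇒ 23p ≥ 10 ⇒ p ≥ 10/23.

10/23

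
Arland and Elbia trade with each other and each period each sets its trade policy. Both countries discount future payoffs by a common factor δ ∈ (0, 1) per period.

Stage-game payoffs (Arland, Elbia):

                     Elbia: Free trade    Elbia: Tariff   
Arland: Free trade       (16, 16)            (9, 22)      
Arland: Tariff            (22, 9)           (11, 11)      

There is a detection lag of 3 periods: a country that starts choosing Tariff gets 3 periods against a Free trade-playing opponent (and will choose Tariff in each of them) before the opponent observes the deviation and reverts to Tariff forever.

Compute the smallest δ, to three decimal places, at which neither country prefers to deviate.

Deviating for the 3 undetected periods gains 22−16 = 6 per period over cooperation, then loses 16−11 = 5 per period forever once punishment starts.
Gain: 6(1 + δ + … + δ^2); loss: 5·δ^3/(1−δ).
No profitable deviation ⇔ 6(1−δ^3) ≤ 5·δ^3, i.e. δ^3 ≥ 6/(6+5) = 6/11.
Hence δ ≥ (6/11)^(1/3) ≈ 0.817.

0.817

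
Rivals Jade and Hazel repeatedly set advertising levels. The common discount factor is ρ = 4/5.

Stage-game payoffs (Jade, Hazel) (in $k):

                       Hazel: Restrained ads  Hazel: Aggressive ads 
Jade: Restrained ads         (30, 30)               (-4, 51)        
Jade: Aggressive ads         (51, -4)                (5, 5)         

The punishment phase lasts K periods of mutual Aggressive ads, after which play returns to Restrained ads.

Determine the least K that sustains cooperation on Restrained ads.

2

No profitable deviation requires (30−5)(ρ+…+ρ^K) ≥ 51−30, i.e. ρ+…+ρ^K ≥ 21/25 ≈ 0.8400.
With ρ = 4/5, the partial sums are K=1: 0.8000, K=2: 1.4400.
K = 2 is the first length at which the sum reaches 0.8400.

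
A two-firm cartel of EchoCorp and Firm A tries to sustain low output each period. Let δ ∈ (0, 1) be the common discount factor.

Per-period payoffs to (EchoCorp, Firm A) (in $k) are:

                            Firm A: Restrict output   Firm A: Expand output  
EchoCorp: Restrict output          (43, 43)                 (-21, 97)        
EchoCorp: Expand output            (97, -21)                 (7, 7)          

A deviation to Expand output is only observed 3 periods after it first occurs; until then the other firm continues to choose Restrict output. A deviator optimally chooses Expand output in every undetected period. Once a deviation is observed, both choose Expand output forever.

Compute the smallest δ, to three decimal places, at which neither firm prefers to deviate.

A deviator earns 97 for 3 periods, then 7 forever; cooperating earns 43 forever. Multiplying the IC by (1−δ):
43 ≥ 97(1−δ^3) + 7δ^3, so 90·δ^3 ≥ 54 and δ^3 ≥ 3/5.
δ ≥ (3/5)^(1/3) ≈ 0.843.

0.843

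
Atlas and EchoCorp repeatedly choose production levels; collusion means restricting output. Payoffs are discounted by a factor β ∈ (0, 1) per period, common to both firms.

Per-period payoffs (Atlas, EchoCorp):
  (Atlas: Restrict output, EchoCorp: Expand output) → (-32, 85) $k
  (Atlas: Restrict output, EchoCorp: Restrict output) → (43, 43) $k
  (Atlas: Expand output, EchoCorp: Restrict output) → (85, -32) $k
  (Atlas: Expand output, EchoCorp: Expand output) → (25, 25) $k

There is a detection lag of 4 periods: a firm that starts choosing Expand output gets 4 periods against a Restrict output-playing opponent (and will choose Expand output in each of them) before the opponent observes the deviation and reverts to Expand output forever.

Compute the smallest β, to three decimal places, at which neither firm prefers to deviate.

The best deviation is to choose Expand output for all 4 undetected periods, earning 85 each, then 25 forever once detected.
Deviation value: 85(1−β^4)/(1−β) + 25β^4/(1−β); cooperation value: 43/(1−β).
IC: 43 ≥ 85(1−β^4) + 25β^4 = 85 − 60β^4.
So β^4 ≥ 42/60 = 7/10, giving β ≥ (7/10)^(1/4) ≈ 0.915.

0.915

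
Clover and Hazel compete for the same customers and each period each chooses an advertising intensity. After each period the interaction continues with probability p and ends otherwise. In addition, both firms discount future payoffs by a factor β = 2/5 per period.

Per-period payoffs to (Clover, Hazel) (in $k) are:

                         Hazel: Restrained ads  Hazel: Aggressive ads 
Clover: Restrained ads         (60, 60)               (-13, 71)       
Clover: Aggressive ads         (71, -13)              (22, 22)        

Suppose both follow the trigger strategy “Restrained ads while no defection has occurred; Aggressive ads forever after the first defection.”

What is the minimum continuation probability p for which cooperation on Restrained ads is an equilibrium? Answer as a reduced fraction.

55/98

Expected continuation weight on next period's payoff is β·p = 2/5·p, which plays the role of the discount factor.
Cooperation requires 2/5·p ≥ (71−60)/(71−22) = 11/49, hence p ≥ 55/98.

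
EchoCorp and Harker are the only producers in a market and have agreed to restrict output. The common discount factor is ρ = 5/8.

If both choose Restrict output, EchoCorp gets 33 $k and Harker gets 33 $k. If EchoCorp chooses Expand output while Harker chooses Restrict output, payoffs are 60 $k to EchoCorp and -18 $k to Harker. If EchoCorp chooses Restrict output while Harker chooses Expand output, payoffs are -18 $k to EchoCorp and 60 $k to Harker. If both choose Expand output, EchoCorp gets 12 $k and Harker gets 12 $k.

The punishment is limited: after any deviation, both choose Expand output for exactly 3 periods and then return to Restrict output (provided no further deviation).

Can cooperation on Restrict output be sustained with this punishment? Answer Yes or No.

No

IC: ρ+…+ρ^3 ≥ (60−33)/(33−12) = 9/7.
At ρ = 5/8: partial sum = 1.2598 < 1.2857. Cooperation not sustainable.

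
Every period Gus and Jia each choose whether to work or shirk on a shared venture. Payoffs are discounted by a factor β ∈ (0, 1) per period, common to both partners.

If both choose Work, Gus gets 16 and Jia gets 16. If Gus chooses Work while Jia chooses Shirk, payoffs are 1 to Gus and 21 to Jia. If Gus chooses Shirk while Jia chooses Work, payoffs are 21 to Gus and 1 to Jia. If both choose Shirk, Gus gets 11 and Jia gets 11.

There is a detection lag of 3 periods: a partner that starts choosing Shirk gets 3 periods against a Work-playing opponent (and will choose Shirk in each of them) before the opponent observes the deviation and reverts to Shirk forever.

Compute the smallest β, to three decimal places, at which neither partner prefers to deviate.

A deviator earns 21 for 3 periods, then 11 forever; cooperating earns 16 forever. Multiplying the IC by (1−β):
16 ≥ 21(1−β^3) + 11β^3, so 10·β^3 ≥ 5 and β^3 ≥ 1/2.
β ≥ (1/2)^(1/3) ≈ 0.794.

0.794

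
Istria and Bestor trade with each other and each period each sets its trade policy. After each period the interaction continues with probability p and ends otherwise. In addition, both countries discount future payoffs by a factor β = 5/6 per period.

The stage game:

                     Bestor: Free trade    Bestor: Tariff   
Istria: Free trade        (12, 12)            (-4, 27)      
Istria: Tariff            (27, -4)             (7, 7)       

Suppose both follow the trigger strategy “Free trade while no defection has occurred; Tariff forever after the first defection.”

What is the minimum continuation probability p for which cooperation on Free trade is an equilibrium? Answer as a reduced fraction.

Expected continuation weight on next period's payoff is β·p = 5/6·p, which plays the role of the discount factor.
Cooperation requires 5/6·p ≥ (27−12)/(27−7) = 3/4, hence p ≥ 9/10.

9/10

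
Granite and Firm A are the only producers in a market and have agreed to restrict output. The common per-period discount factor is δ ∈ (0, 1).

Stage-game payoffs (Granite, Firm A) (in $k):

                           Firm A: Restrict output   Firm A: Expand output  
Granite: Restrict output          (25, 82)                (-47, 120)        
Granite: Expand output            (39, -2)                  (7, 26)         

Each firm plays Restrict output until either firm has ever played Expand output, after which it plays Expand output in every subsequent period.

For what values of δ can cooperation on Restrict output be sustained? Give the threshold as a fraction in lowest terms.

7/16

Granite: cooperation gives 25 each period; deviation gives 39 once then 7 forever.
  25/(1−δ) ≥ 39 + 7δ/(1−δ) ⇒ δ ≥ 14/32 = 7/16.
Firm A: cooperation gives 82 each period; deviation gives 120 once then 26 forever.
  δ ≥ 38/94 = 19/47.
Both must hold, so the binding constraint is Granite's: δ ≥ 7/16.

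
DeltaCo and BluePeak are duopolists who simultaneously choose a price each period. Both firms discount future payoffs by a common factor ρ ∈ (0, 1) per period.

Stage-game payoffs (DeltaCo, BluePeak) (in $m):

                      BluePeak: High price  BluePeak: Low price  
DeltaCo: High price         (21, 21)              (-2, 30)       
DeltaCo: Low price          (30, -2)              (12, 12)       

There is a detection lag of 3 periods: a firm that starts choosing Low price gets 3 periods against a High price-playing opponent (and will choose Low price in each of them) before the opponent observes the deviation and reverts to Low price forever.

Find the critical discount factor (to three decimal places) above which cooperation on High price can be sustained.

Deviating for the 3 undetected periods gains 30−21 = 9 per period over cooperation, then loses 21−12 = 9 per period forever once punishment starts.
Gain: 9(1 + ρ + … + ρ^2); loss: 9·ρ^3/(1−ρ).
No profitable deviation ⇔ 9(1−ρ^3) ≤ 9·ρ^3, i.e. ρ^3 ≥ 9/(9+9) = 1/2.
Hence ρ ≥ (1/2)^(1/3) ≈ 0.794.

0.794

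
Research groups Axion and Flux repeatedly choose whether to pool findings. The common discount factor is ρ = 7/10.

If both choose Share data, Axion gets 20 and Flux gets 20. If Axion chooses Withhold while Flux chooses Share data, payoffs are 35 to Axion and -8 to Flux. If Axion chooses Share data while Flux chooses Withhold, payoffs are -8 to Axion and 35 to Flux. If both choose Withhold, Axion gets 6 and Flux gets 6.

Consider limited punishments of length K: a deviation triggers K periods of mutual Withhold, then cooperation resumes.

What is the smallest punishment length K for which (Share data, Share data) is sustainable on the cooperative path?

IC: ρ(1−ρ^K)/(1−ρ) ≥ (35−20)/(20−6) = 15/14.
With ρ = 7/10: need 1 − ρ^K ≥ 15/14·(1−7/10)/(7/10), i.e. ρ^K ≤ 0.5408.
Since (7/10)^1 = 0.7000 and (7/10)^2 = 0.4900, the smallest such K is 2.

2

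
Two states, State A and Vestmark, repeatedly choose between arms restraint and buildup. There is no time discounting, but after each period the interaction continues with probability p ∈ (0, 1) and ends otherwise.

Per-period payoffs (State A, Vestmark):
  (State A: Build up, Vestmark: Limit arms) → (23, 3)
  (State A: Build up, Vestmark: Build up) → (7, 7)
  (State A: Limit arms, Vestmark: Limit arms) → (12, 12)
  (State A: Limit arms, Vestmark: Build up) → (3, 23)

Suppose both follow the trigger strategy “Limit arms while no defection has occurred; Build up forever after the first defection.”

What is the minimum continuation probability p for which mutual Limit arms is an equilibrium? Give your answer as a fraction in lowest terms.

Expected cooperation value is 12 + p·12 + p²·12 + … = 12/(1−p); deviation gives 23 + p·7/(1−p).
12 ≥ 23(1−p) + 7p ⇒ 16p ≥ 11 ⇒ p ≥ 11/16.

11/16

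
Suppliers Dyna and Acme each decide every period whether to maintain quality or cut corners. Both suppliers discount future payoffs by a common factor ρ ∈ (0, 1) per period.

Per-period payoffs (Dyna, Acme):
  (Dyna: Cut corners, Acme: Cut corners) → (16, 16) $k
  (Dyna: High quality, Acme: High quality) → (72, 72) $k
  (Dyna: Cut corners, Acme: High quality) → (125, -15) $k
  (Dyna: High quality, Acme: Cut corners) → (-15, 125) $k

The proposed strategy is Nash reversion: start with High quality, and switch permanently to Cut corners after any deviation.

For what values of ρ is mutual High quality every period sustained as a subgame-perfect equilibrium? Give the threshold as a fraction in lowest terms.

Cooperation forever yields 72 each period: 72/(1−ρ).
Deviating yields 125 once, then 16 forever: 125 + 16ρ/(1−ρ).
No profitable deviation requires 72/(1−ρ) ≥ 125 + 16ρ/(1−ρ).
Multiplying by (1−ρ): 72 ≥ 125(1−ρ) + 16ρ = 125 − 109ρ.
So 109ρ ≥ 53, i.e. ρ ≥ 53/109.

53/109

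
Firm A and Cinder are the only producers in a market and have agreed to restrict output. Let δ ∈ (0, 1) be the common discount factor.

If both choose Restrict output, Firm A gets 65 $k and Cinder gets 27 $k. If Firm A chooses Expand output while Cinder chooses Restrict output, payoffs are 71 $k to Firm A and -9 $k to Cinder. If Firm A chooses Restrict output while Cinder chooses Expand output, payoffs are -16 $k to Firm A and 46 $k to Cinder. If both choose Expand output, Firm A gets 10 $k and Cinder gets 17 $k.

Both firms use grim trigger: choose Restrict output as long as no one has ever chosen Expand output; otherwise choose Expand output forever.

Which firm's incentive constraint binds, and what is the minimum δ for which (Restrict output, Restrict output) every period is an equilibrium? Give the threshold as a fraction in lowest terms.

Cinder; δ ≥ 19/29

For Firm A: deviation gain 71−65 = 6, per-period punishment loss 65−10 = 55. IC gives δ ≥ 6/61.
For Cinder: gain 19, loss 10 per period, so δ ≥ 19/29.
The tighter constraint is Cinder's, so cooperation needs δ ≥ 19/29.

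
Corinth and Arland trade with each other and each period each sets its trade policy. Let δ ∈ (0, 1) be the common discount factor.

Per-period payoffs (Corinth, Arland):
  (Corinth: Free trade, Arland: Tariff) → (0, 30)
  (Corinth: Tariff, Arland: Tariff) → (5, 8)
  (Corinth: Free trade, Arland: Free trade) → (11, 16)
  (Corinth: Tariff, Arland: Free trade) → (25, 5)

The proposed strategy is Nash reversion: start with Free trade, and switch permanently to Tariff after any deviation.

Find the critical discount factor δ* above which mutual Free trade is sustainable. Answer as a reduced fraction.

Corinth's threshold: (25−11)/(25−5) = 7/10.
Arland's threshold: (30−16)/(30−8) = 7/11.
7/10 > 7/11, so Corinth binds and δ* = 7/10.

7/10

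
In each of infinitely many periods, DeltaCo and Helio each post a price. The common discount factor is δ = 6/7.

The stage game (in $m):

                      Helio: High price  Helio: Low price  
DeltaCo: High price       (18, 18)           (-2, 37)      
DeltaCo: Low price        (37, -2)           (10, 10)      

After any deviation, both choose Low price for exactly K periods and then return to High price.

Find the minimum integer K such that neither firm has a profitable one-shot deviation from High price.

No profitable deviation requires (18−10)(δ+…+δ^K) ≥ 37−18, i.e. δ+…+δ^K ≥ 19/8 ≈ 2.3750.
With δ = 6/7, the partial sums are K=1: 0.8571, K=2: 1.5918, K=3: 2.2216, K=4: 2.7613.
K = 4 is the first length at which the sum reaches 2.3750.

4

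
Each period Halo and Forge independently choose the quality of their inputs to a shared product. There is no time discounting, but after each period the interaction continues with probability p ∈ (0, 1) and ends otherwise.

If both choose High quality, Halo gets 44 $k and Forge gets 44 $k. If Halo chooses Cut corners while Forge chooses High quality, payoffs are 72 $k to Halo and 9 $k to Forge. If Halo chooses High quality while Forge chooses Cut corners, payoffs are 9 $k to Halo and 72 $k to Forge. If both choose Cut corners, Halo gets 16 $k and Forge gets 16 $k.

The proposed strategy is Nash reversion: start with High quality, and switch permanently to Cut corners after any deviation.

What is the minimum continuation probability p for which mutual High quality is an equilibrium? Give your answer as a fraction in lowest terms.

1/2

Expected cooperation value is 44 + p·44 + p²·44 + … = 44/(1−p); deviation gives 72 + p·16/(1−p).
44 ≥ 72(1−p) + 16p ⇒ 56p ≥ 28 ⇒ p ≥ 28/56 = 1/2.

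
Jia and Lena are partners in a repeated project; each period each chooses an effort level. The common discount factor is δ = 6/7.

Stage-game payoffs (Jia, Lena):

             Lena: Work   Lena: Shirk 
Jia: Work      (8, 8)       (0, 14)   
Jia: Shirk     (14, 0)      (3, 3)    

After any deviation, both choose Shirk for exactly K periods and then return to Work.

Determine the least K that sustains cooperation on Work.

2

No profitable deviation requires (8−3)(δ+…+δ^K) ≥ 14−8, i.e. δ+…+δ^K ≥ 6/5 ≈ 1.2000.
With δ = 6/7, the partial sums are K=1: 0.8571, K=2: 1.5918.
K = 2 is the first length at which the sum reaches 1.2000.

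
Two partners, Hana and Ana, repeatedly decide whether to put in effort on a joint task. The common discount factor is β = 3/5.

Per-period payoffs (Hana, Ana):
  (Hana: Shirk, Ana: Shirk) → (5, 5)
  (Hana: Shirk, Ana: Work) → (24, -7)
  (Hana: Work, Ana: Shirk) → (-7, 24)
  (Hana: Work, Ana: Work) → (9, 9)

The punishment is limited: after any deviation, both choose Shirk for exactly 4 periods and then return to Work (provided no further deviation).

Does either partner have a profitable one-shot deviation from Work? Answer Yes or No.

Comparing payoff streams over the 5 periods until play realigns: cooperate → 9(1+β+…+β^4); deviate → 24 + 5(β+…+β^4).
Cooperation is sustained iff (9−5)(β+…+β^4) ≥ 24−9.
β+…+β^4 = 3/5·(1−(3/5)^4)/(1−3/5) = 1.3056, and (24−9)/(9−5) = 3.7500.
1.3056 < 3.7500, so cooperation is not sustainable.

Yes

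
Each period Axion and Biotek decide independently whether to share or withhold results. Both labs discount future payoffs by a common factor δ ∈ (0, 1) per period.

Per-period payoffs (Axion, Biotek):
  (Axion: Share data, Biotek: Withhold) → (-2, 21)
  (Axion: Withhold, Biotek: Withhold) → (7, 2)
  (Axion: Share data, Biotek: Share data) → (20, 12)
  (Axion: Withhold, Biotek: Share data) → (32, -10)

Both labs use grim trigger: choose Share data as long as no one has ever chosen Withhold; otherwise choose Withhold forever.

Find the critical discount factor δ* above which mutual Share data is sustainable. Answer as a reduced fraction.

Axion's threshold: (32−20)/(32−7) = 12/25.
Biotek's threshold: (21−12)/(21−2) = 9/19.
12/25 > 9/19, so Axion binds and δ* = 12/25.

12/25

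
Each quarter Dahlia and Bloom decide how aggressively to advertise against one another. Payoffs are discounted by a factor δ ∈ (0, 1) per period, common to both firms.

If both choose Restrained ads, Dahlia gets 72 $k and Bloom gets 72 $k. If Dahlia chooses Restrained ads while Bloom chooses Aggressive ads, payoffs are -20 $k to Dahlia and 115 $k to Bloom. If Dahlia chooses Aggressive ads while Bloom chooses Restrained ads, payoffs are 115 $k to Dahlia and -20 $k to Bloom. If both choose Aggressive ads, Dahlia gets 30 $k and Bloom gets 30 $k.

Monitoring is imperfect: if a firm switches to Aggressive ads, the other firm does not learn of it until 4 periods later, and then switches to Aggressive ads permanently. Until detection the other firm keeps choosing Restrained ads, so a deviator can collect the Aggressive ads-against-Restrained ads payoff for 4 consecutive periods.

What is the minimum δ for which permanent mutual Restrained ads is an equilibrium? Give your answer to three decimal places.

0.843

Deviating for the 4 undetected periods gains 115−72 = 43 per period over cooperation, then loses 72−30 = 42 per period forever once punishment starts.
Gain: 43(1 + δ + … + δ^3); loss: 42·δ^4/(1−δ).
No profitable deviation ⇔ 43(1−δ^4) ≤ 42·δ^4, i.e. δ^4 ≥ 43/(43+42) = 43/85.
Hence δ ≥ (43/85)^(1/4) ≈ 0.843.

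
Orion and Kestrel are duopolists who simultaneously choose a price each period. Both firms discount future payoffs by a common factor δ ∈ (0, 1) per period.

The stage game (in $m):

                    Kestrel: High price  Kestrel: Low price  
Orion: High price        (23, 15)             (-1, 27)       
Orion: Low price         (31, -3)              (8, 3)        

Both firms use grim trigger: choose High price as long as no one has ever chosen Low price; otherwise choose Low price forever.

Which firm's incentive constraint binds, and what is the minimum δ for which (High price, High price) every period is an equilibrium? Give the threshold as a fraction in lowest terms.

Kestrel; δ ≥ 1/2

Orion: cooperation gives 23 each period; deviation gives 31 once then 8 forever.
  23/(1−δ) ≥ 31 + 8δ/(1−δ) ⇒ δ ≥ 8/23.
Kestrel: cooperation gives 15 each period; deviation gives 27 once then 3 forever.
  δ ≥ 12/24 = 1/2.
Both must hold, so the binding constraint is Kestrel's: δ ≥ 1/2.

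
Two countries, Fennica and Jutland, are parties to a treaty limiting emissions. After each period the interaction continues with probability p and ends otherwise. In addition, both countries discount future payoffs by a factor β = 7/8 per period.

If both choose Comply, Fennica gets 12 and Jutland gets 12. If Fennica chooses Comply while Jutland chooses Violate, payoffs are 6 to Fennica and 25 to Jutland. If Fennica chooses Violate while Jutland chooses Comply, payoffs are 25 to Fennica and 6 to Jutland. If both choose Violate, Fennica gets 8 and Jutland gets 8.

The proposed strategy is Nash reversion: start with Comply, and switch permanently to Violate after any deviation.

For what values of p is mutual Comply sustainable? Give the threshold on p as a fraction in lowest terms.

104/119

With continuation probability p and discount β, the effective per-period discount factor is βp.
Grim-trigger IC: βp ≥ (25−12)/(25−8) = 13/17.
So p ≥ (13/17)/(7/8) = 104/119.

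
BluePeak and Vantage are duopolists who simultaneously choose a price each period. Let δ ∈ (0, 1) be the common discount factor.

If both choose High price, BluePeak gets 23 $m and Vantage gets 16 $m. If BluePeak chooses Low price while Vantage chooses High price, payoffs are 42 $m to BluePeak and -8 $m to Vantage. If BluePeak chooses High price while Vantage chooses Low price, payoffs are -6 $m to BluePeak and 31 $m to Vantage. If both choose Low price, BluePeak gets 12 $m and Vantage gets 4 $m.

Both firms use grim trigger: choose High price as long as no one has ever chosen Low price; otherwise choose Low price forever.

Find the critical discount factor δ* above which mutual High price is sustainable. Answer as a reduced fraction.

BluePeak's threshold: (42−23)/(42−12) = 19/30.
Vantage's threshold: (31−16)/(31−4) = 5/9.
19/30 > 5/9, so BluePeak binds and δ* = 19/30.

19/30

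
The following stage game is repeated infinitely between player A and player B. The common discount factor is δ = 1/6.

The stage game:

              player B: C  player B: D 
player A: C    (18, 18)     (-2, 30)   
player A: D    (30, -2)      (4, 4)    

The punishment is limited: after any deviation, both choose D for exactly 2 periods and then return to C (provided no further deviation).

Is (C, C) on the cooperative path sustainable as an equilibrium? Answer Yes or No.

A one-shot deviation gives 30 now, then 4 for 2 periods, then back to 18.
Gain from deviating: (30−18) today; loss: (18−4) in each of the next 2 periods.
No-deviation condition: (18−4)(δ+…+δ^2) ≥ 30−18, i.e. δ+…+δ^2 ≥ 6/7.
At δ = 1/6: δ+…+δ^2 = 0.1944 < 0.8571.
So cooperation is not sustainable.

No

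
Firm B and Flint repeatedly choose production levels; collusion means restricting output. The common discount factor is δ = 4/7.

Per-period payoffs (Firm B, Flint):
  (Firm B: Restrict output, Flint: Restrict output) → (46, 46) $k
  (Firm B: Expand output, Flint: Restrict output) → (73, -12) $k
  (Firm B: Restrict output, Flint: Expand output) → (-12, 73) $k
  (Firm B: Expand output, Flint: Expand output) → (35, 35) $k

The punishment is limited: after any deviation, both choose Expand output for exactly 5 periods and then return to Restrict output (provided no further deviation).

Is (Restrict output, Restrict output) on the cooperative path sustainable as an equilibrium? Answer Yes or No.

Comparing payoff streams over the 6 periods until play realigns: cooperate → 46(1+δ+…+δ^5); deviate → 73 + 35(δ+…+δ^5).
Cooperation is sustained iff (46−35)(δ+…+δ^5) ≥ 73−46.
δ+…+δ^5 = 4/7·(1−(4/7)^5)/(1−4/7) = 1.2521, and (73−46)/(46−35) = 2.4545.
1.2521 < 2.4545, so cooperation is not sustainable.

No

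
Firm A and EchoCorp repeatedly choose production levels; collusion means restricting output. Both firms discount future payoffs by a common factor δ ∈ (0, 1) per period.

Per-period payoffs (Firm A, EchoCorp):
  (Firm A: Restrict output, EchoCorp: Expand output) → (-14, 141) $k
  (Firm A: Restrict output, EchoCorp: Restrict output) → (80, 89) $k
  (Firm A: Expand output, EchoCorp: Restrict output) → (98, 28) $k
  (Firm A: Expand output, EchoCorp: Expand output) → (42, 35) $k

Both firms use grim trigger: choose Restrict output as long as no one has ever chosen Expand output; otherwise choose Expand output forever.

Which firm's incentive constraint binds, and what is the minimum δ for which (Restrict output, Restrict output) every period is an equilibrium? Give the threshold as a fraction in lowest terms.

Firm A's threshold: (98−80)/(98−42) = 9/28.
EchoCorp's threshold: (141−89)/(141−35) = 26/53.
9/28 < 26/53, so EchoCorp binds and δ* = 26/53.

EchoCorp; δ ≥ 26/53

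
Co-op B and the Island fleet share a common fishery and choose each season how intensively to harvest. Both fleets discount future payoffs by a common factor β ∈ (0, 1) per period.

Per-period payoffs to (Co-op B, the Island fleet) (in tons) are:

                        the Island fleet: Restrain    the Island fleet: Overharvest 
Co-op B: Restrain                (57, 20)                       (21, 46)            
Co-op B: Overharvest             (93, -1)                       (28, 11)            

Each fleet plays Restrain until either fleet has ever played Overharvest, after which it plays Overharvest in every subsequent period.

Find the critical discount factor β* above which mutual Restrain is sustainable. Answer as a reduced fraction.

Co-op B: cooperation gives 57 each period; deviation gives 93 once then 28 forever.
  57/(1−β) ≥ 93 + 28β/(1−β) ⇒ β ≥ 36/65.
the Island fleet: cooperation gives 20 each period; deviation gives 46 once then 11 forever.
  β ≥ 26/35.
Both must hold, so the binding constraint is the Island fleet's: β ≥ 26/35.

26/35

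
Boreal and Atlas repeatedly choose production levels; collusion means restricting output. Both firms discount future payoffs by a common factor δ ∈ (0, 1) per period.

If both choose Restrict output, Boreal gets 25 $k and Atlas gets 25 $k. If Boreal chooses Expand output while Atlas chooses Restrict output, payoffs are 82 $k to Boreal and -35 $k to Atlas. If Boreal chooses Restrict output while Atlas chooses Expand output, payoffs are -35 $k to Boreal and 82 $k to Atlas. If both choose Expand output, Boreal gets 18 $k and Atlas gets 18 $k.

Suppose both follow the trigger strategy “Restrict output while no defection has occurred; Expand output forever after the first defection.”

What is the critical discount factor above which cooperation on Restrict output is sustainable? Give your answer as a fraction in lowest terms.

57/64

Cooperation forever yields 25 each period: 25/(1−δ).
Deviating yields 82 once, then 18 forever: 82 + 18δ/(1−δ).
No profitable deviation requires 25/(1−δ) ≥ 82 + 18δ/(1−δ).
Multiplying by (1−δ): 25 ≥ 82(1−δ) + 18δ = 82 − 64δ.
So 64δ ≥ 57, i.e. δ ≥ 57/64.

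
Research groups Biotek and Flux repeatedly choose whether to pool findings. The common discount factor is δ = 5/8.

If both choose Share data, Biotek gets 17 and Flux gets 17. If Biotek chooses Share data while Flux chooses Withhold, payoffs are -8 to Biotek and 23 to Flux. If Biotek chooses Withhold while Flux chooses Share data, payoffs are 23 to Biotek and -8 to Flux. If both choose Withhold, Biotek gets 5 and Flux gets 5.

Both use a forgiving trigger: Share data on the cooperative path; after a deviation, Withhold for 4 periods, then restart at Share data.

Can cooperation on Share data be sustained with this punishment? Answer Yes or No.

Yes

A one-shot deviation gives 23 now, then 5 for 4 periods, then back to 17.
Gain from deviating: (23−17) today; loss: (17−5) in each of the next 4 periods.
No-deviation condition: (17−5)(δ+…+δ^4) ≥ 23−17, i.e. δ+…+δ^4 ≥ 1/2.
At δ = 5/8: δ+…+δ^4 = 1.4124 ≥ 0.5000.
So cooperation is sustainable.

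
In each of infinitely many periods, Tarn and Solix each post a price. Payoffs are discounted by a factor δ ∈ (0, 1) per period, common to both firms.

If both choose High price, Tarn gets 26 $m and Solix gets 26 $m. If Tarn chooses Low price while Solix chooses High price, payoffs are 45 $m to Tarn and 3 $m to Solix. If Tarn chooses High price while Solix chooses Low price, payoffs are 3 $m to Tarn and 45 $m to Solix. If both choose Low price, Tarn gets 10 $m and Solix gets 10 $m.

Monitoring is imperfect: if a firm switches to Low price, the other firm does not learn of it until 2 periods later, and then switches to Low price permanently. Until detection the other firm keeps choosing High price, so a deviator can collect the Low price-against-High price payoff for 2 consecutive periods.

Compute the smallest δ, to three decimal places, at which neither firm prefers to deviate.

The best deviation is to choose Low price for all 2 undetected periods, earning 45 each, then 10 forever once detected.
Deviation value: 45(1−δ^2)/(1−δ) + 10δ^2/(1−δ); cooperation value: 26/(1−δ).
IC: 26 ≥ 45(1−δ^2) + 10δ^2 = 45 − 35δ^2.
So δ^2 ≥ 19/35, giving δ ≥ (19/35)^(1/2) ≈ 0.737.

0.737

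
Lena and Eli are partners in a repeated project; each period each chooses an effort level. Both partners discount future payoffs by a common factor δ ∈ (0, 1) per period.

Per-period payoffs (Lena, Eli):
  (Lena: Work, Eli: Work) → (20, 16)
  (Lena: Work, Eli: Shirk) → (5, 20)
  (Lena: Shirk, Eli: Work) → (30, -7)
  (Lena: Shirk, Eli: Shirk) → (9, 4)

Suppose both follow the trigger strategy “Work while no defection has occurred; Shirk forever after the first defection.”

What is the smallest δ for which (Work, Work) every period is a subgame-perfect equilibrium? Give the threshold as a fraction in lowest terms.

10/21

For Lena: deviation gain 30−20 = 10, per-period punishment loss 20−9 = 11. IC gives δ ≥ 10/21.
For Eli: gain 4, loss 12 per period, so δ ≥ 4/16 = 1/4.
The tighter constraint is Lena's, so cooperation needs δ ≥ 10/21.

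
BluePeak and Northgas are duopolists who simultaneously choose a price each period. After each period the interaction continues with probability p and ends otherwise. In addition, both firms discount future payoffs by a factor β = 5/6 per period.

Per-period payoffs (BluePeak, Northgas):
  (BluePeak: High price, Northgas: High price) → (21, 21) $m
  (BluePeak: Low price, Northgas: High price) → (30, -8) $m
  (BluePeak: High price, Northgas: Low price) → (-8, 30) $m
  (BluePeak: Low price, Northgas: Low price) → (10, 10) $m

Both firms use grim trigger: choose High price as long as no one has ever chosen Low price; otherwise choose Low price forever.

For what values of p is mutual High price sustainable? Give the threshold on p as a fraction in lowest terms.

27/50

Expected continuation weight on next period's payoff is β·p = 5/6·p, which plays the role of the discount factor.
Cooperation requires 5/6·p ≥ (30−21)/(30−10) = 9/20, hence p ≥ 27/50.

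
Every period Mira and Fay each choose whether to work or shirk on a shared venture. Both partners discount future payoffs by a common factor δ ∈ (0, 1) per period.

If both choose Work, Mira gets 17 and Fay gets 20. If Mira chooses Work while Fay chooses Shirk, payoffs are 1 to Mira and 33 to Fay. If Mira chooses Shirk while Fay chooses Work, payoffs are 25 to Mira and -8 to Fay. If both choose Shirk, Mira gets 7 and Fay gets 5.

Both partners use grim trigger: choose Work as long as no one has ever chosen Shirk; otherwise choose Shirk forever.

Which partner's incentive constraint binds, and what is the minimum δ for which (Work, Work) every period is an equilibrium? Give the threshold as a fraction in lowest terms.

Mira: cooperation gives 17 each period; deviation gives 25 once then 7 forever.
  17/(1−δ) ≥ 25 + 7δ/(1−δ) ⇒ δ ≥ 8/18 = 4/9.
Fay: cooperation gives 20 each period; deviation gives 33 once then 5 forever.
  δ ≥ 13/28.
Both must hold, so the binding constraint is Fay's: δ ≥ 13/28.

Fay; δ ≥ 13/28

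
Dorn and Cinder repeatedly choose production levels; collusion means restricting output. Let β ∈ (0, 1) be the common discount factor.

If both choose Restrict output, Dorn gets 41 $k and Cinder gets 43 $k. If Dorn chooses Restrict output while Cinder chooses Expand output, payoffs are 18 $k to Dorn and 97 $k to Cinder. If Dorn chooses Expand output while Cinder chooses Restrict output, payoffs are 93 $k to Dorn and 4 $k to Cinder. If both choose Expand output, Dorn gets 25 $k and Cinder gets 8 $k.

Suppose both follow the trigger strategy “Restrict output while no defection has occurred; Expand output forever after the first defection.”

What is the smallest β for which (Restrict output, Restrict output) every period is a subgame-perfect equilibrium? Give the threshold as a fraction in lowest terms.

For Dorn: deviation gain 93−41 = 52, per-period punishment loss 41−25 = 16. IC gives β ≥ 52/68 = 13/17.
For Cinder: gain 54, loss 35 per period, so β ≥ 54/89.
The tighter constraint is Dorn's, so cooperation needs β ≥ 13/17.

13/17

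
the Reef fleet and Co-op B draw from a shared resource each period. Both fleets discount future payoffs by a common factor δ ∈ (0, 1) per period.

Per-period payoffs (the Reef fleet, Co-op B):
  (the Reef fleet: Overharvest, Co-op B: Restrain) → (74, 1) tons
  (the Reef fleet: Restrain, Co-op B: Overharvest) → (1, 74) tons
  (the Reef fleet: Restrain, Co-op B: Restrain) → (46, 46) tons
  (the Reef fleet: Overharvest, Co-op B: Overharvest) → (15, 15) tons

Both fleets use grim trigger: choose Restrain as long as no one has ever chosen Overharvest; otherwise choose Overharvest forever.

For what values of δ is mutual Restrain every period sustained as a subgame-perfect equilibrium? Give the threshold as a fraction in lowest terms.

28/59

Under grim trigger the critical discount factor is (T−C)/(T−P) with T = 74, C = 46, P = 15.
δ* = (74−46)/(74−15) = 28/59.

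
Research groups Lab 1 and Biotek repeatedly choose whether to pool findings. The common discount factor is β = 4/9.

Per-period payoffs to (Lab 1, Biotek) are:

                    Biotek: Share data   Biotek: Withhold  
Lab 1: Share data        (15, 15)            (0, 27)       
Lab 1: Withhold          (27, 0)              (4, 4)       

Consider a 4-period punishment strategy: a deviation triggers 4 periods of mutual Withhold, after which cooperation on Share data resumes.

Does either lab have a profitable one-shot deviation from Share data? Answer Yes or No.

Comparing payoff streams over the 5 periods until play realigns: cooperate → 15(1+β+…+β^4); deviate → 27 + 4(β+…+β^4).
Cooperation is sustained iff (15−4)(β+…+β^4) ≥ 27−15.
β+…+β^4 = 4/9·(1−(4/9)^4)/(1−4/9) = 0.7688, and (27−15)/(15−4) = 1.0909.
0.7688 < 1.0909, so cooperation is not sustainable.

Yes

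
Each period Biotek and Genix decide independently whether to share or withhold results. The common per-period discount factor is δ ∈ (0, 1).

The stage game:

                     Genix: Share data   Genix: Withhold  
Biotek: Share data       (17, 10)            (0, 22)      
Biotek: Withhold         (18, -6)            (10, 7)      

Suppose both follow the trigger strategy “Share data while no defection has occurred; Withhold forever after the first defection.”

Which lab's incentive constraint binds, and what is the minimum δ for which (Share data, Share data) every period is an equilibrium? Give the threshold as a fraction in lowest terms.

Biotek: cooperation gives 17 each period; deviation gives 18 once then 10 forever.
  17/(1−δ) ≥ 18 + 10δ/(1−δ) ⇒ δ ≥ 1/8.
Genix: cooperation gives 10 each period; deviation gives 22 once then 7 forever.
  δ ≥ 12/15 = 4/5.
Both must hold, so the binding constraint is Genix's: δ ≥ 4/5.

Genix; δ ≥ 4/5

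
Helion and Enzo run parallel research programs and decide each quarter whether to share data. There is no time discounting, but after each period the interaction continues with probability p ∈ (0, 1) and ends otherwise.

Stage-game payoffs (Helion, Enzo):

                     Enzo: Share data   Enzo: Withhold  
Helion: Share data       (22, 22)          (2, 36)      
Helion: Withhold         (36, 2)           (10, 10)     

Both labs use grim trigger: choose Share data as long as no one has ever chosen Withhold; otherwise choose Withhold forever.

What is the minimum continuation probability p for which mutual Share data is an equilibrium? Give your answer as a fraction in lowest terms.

7/13

With no time discounting, the continuation probability p plays the role of the discount factor.
Grim-trigger IC: 22/(1−p) ≥ 36 + 10p/(1−p) ⇒ p ≥ (36−22)/(36−10) = 7/13.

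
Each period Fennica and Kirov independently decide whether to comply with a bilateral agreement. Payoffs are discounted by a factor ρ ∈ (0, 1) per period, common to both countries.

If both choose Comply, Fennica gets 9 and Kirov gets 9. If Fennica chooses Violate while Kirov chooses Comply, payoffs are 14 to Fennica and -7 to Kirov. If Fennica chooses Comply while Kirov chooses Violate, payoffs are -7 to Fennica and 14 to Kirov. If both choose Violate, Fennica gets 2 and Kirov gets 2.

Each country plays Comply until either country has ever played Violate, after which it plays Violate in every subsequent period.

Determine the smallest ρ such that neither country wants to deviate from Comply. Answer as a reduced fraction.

5/12

Cooperation forever yields 9 each period: 9/(1−ρ).
Deviating yields 14 once, then 2 forever: 14 + 2ρ/(1−ρ).
No profitable deviation requires 9/(1−ρ) ≥ 14 + 2ρ/(1−ρ).
Multiplying by (1−ρ): 9 ≥ 14(1−ρ) + 2ρ = 14 − 12ρ.
So 12ρ ≥ 5, i.e. ρ ≥ 5/12.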